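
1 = 1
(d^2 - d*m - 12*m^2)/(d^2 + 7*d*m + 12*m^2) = (d - 4*m)/(d + 4*m)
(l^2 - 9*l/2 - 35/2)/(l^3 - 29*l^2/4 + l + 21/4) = 2*(2*l + 5)/(4*l^2 - l - 3)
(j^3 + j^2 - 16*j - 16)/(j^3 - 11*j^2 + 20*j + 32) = (j + 4)/(j - 8)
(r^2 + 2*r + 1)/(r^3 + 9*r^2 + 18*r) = (r^2 + 2*r + 1)/(r*(r^2 + 9*r + 18))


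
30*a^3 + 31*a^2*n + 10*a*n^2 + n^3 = (2*a + n)*(3*a + n)*(5*a + n)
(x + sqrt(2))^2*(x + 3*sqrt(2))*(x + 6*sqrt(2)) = x^4 + 11*sqrt(2)*x^3 + 74*x^2 + 90*sqrt(2)*x + 72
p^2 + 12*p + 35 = (p + 5)*(p + 7)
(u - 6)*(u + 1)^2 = u^3 - 4*u^2 - 11*u - 6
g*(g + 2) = g^2 + 2*g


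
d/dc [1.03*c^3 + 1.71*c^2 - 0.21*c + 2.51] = 3.09*c^2 + 3.42*c - 0.21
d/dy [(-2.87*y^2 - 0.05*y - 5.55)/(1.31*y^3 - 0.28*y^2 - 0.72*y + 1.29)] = (3.7597*y^4 + 0.131*y^3 + 23.8639*y^2 - 10.5126*y - 4.0605)/(1.7161*y^6 - 0.7336*y^5 - 1.808*y^4 + 3.783*y^3 - 0.204*y^2 - 1.8576*y + 1.6641)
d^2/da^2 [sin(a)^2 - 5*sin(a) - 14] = 5*sin(a) + 2*cos(2*a)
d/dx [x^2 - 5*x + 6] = 2*x - 5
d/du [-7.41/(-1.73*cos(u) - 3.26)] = 12.8193*sin(u)/(1.73*cos(u) + 3.26)^2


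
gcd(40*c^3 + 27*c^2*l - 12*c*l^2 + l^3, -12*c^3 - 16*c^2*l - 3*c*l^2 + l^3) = c + l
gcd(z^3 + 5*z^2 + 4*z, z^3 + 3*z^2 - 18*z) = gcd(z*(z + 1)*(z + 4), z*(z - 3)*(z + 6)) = z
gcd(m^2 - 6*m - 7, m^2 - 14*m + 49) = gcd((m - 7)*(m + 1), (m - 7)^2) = m - 7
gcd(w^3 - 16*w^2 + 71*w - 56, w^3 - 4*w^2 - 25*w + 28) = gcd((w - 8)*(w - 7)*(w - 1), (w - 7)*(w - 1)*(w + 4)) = w^2 - 8*w + 7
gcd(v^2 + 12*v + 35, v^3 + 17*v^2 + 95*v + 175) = v^2 + 12*v + 35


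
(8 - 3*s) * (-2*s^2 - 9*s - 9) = 6*s^3 + 11*s^2 - 45*s - 72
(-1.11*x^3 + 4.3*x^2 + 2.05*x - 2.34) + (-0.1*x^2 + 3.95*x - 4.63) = -1.11*x^3 + 4.2*x^2 + 6.0*x - 6.97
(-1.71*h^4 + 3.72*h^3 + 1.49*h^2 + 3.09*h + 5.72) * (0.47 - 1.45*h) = 2.4795*h^5 - 6.1977*h^4 - 0.4121*h^3 - 3.7802*h^2 - 6.8417*h + 2.6884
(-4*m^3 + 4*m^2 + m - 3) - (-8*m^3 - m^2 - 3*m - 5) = 4*m^3 + 5*m^2 + 4*m + 2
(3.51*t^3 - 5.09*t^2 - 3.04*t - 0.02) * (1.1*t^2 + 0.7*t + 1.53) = 3.861*t^5 - 3.142*t^4 - 1.5367*t^3 - 9.9377*t^2 - 4.6652*t - 0.0306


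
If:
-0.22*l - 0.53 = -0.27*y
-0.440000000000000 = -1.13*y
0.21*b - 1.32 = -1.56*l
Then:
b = 20.63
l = -1.93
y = 0.39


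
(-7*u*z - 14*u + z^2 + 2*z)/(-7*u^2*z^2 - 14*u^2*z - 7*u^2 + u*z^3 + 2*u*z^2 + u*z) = (z + 2)/(u*(z^2 + 2*z + 1))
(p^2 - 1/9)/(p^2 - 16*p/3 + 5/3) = (p + 1/3)/(p - 5)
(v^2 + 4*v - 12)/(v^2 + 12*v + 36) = (v - 2)/(v + 6)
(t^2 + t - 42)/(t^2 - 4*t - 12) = (t + 7)/(t + 2)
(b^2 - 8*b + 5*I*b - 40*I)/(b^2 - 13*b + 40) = (b + 5*I)/(b - 5)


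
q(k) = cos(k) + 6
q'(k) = -sin(k)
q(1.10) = 6.45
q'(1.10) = -0.89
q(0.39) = 6.92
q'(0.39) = -0.38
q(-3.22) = 5.00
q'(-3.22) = -0.08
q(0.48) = 6.89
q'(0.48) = -0.46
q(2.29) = 5.34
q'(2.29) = -0.75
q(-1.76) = 5.81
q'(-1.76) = 0.98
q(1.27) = 6.30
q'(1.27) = -0.96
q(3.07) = 5.00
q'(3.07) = -0.07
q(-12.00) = 6.84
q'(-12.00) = -0.54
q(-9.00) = 5.09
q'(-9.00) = 0.41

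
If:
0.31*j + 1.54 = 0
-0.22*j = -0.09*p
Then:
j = -4.97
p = -12.14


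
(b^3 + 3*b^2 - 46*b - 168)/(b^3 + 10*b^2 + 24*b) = (b - 7)/b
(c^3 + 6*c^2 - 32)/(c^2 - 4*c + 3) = (c^3 + 6*c^2 - 32)/(c^2 - 4*c + 3)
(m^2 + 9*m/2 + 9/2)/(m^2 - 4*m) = (2*m^2 + 9*m + 9)/(2*m*(m - 4))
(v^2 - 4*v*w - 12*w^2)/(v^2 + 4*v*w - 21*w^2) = (v^2 - 4*v*w - 12*w^2)/(v^2 + 4*v*w - 21*w^2)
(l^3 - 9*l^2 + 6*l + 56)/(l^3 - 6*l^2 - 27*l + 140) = (l + 2)/(l + 5)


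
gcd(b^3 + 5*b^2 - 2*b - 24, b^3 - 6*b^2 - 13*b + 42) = b^2 + b - 6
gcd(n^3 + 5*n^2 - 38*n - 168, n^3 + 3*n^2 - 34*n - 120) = n^2 - 2*n - 24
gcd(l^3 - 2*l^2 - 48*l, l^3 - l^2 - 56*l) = l^2 - 8*l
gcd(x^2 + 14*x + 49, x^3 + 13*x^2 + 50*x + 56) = x + 7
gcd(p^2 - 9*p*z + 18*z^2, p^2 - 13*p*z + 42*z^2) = -p + 6*z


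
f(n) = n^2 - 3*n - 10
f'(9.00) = 15.00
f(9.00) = 44.00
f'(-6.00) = -15.00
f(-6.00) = 44.00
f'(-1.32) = -5.64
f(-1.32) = -4.30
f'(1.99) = 0.98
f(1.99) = -12.01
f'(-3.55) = -10.10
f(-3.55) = 13.25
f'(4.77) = 6.54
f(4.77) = -1.56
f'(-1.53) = -6.06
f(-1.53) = -3.07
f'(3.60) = 4.20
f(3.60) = -7.84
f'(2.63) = 2.26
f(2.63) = -10.97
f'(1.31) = -0.38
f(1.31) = -12.21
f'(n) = 2*n - 3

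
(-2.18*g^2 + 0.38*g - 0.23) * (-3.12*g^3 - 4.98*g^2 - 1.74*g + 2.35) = 6.8016*g^5 + 9.6708*g^4 + 2.6184*g^3 - 4.6388*g^2 + 1.2932*g - 0.5405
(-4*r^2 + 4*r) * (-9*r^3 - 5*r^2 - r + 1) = 36*r^5 - 16*r^4 - 16*r^3 - 8*r^2 + 4*r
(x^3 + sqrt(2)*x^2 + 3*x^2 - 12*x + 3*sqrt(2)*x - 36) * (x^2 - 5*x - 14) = x^5 - 2*x^4 + sqrt(2)*x^4 - 41*x^3 - 2*sqrt(2)*x^3 - 29*sqrt(2)*x^2 - 18*x^2 - 42*sqrt(2)*x + 348*x + 504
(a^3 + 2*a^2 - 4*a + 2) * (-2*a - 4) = -2*a^4 - 8*a^3 + 12*a - 8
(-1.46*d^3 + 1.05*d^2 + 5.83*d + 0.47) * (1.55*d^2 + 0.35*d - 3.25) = -2.263*d^5 + 1.1165*d^4 + 14.149*d^3 - 0.6435*d^2 - 18.783*d - 1.5275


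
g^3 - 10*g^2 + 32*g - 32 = (g - 4)^2*(g - 2)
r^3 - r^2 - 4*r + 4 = (r - 2)*(r - 1)*(r + 2)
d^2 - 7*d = d*(d - 7)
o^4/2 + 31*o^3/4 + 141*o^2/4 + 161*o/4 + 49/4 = (o/2 + 1/2)*(o + 1/2)*(o + 7)^2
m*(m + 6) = m^2 + 6*m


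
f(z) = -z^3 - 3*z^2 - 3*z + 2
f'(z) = -3*z^2 - 6*z - 3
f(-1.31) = 3.03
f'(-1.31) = -0.29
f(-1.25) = 3.02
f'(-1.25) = -0.19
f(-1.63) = 3.25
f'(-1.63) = -1.19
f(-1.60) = 3.22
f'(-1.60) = -1.08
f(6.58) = -432.52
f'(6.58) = -172.37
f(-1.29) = 3.02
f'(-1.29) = -0.25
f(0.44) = 0.01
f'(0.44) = -6.22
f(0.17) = 1.40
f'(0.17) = -4.11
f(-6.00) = 128.00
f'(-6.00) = -75.00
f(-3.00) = 11.00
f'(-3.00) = -12.00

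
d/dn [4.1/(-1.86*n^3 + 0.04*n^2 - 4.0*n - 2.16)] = (22.878*n^2 - 0.328*n + 16.4)/(1.86*n^3 - 0.04*n^2 + 4.0*n + 2.16)^2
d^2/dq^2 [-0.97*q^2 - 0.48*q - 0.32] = -1.94000000000000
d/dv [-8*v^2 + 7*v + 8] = 7 - 16*v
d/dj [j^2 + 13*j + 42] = 2*j + 13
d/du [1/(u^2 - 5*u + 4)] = (5 - 2*u)/(u^2 - 5*u + 4)^2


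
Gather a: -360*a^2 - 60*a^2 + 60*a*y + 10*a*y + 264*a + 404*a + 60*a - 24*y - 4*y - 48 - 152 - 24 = -420*a^2 + a*(70*y + 728) - 28*y - 224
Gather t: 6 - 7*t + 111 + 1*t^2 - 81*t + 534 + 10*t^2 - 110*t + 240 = 11*t^2 - 198*t + 891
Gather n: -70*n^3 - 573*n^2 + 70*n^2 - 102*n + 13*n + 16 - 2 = -70*n^3 - 503*n^2 - 89*n + 14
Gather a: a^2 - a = a^2 - a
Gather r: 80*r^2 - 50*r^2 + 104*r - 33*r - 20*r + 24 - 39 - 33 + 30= 30*r^2 + 51*r - 18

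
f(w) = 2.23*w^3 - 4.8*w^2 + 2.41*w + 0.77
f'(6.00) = 185.65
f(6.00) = 324.11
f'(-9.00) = 630.70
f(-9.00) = -2035.39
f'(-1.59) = 34.59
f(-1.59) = -24.16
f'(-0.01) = 2.51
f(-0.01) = 0.75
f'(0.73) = -1.03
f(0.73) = 0.84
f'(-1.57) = 33.97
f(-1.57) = -23.48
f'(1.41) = 2.17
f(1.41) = 0.88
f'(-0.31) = 6.03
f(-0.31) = -0.50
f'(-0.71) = 12.60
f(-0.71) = -4.16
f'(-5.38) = 247.70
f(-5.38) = -498.39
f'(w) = 6.69*w^2 - 9.6*w + 2.41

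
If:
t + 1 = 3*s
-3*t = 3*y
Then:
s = 1/3 - y/3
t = -y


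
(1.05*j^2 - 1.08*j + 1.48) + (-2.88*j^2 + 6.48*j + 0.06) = -1.83*j^2 + 5.4*j + 1.54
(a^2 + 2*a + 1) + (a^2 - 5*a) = 2*a^2 - 3*a + 1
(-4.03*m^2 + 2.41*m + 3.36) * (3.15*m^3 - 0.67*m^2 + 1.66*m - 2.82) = -12.6945*m^5 + 10.2916*m^4 + 2.2795*m^3 + 13.114*m^2 - 1.2186*m - 9.4752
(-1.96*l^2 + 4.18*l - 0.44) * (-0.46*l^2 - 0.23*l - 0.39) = 0.9016*l^4 - 1.472*l^3 + 0.00540000000000004*l^2 - 1.529*l + 0.1716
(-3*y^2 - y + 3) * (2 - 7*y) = 21*y^3 + y^2 - 23*y + 6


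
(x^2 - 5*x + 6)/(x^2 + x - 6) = (x - 3)/(x + 3)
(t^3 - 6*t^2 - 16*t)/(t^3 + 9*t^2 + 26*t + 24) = t*(t - 8)/(t^2 + 7*t + 12)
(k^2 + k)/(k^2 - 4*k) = (k + 1)/(k - 4)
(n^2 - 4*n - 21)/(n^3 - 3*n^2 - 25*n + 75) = (n^2 - 4*n - 21)/(n^3 - 3*n^2 - 25*n + 75)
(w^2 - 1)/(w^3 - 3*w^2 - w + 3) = 1/(w - 3)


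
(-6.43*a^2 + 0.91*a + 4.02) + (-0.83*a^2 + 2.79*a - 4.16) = -7.26*a^2 + 3.7*a - 0.140000000000001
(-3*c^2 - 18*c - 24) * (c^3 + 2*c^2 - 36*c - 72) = -3*c^5 - 24*c^4 + 48*c^3 + 816*c^2 + 2160*c + 1728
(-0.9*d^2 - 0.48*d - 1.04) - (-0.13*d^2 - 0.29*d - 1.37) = -0.77*d^2 - 0.19*d + 0.33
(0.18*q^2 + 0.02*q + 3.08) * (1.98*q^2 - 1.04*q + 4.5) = 0.3564*q^4 - 0.1476*q^3 + 6.8876*q^2 - 3.1132*q + 13.86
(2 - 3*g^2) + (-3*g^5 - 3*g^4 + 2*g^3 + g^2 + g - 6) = -3*g^5 - 3*g^4 + 2*g^3 - 2*g^2 + g - 4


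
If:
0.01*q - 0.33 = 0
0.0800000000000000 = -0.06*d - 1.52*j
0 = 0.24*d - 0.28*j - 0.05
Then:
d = 0.14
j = -0.06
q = 33.00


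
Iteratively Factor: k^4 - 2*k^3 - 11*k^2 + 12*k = (k - 4)*(k^3 + 2*k^2 - 3*k) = (k - 4)*(k - 1)*(k^2 + 3*k) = k*(k - 4)*(k - 1)*(k + 3)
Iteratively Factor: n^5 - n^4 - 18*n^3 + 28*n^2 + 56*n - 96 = (n - 3)*(n^4 + 2*n^3 - 12*n^2 - 8*n + 32) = (n - 3)*(n + 4)*(n^3 - 2*n^2 - 4*n + 8) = (n - 3)*(n - 2)*(n + 4)*(n^2 - 4) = (n - 3)*(n - 2)^2*(n + 4)*(n + 2)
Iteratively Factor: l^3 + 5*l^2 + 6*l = (l)*(l^2 + 5*l + 6) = l*(l + 3)*(l + 2)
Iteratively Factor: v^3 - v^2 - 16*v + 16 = (v + 4)*(v^2 - 5*v + 4) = (v - 1)*(v + 4)*(v - 4)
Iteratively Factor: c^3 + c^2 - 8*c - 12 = (c + 2)*(c^2 - c - 6) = (c - 3)*(c + 2)*(c + 2)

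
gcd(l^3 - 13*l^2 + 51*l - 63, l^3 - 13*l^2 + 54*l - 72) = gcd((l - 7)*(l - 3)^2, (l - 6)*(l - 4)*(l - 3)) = l - 3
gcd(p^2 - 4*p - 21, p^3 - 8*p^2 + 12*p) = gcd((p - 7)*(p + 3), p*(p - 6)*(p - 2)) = 1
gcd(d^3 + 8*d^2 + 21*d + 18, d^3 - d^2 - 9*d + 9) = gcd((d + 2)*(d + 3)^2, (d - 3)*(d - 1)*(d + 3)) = d + 3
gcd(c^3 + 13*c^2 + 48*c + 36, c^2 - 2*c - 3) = c + 1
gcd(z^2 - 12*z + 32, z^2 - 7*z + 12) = z - 4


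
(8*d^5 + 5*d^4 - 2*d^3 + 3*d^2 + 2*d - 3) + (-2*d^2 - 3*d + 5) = 8*d^5 + 5*d^4 - 2*d^3 + d^2 - d + 2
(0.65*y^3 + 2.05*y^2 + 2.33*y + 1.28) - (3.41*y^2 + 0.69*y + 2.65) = 0.65*y^3 - 1.36*y^2 + 1.64*y - 1.37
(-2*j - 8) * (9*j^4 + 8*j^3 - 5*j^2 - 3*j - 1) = -18*j^5 - 88*j^4 - 54*j^3 + 46*j^2 + 26*j + 8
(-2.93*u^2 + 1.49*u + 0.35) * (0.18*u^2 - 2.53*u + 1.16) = -0.5274*u^4 + 7.6811*u^3 - 7.1055*u^2 + 0.8429*u + 0.406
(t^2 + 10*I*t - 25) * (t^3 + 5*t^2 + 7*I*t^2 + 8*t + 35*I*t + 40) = t^5 + 5*t^4 + 17*I*t^4 - 87*t^3 + 85*I*t^3 - 435*t^2 - 95*I*t^2 - 200*t - 475*I*t - 1000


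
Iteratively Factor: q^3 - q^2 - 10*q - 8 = (q - 4)*(q^2 + 3*q + 2) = (q - 4)*(q + 2)*(q + 1)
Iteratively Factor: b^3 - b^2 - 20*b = (b - 5)*(b^2 + 4*b) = b*(b - 5)*(b + 4)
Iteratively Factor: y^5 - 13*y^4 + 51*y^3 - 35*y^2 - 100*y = (y)*(y^4 - 13*y^3 + 51*y^2 - 35*y - 100) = y*(y - 5)*(y^3 - 8*y^2 + 11*y + 20) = y*(y - 5)*(y - 4)*(y^2 - 4*y - 5) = y*(y - 5)^2*(y - 4)*(y + 1)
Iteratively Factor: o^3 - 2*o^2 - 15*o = (o - 5)*(o^2 + 3*o) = (o - 5)*(o + 3)*(o)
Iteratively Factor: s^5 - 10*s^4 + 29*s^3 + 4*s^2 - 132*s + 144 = (s + 2)*(s^4 - 12*s^3 + 53*s^2 - 102*s + 72) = (s - 2)*(s + 2)*(s^3 - 10*s^2 + 33*s - 36) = (s - 4)*(s - 2)*(s + 2)*(s^2 - 6*s + 9) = (s - 4)*(s - 3)*(s - 2)*(s + 2)*(s - 3)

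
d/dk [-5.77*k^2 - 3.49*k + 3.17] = -11.54*k - 3.49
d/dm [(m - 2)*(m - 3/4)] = 2*m - 11/4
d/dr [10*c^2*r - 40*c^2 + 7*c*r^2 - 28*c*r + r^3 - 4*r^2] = 10*c^2 + 14*c*r - 28*c + 3*r^2 - 8*r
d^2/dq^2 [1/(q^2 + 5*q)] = 2*(-q*(q + 5) + (2*q + 5)^2)/(q^3*(q + 5)^3)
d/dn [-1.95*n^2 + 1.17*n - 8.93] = 1.17 - 3.9*n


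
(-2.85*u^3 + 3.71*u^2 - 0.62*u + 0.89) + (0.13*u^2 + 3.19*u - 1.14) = -2.85*u^3 + 3.84*u^2 + 2.57*u - 0.25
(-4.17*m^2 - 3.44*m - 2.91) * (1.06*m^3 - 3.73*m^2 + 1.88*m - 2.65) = -4.4202*m^5 + 11.9077*m^4 + 1.907*m^3 + 15.4376*m^2 + 3.6452*m + 7.7115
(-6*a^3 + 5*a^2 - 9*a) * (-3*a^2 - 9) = 18*a^5 - 15*a^4 + 81*a^3 - 45*a^2 + 81*a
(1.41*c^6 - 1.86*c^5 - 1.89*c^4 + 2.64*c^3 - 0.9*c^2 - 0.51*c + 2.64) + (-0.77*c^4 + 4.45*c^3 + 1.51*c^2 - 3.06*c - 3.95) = 1.41*c^6 - 1.86*c^5 - 2.66*c^4 + 7.09*c^3 + 0.61*c^2 - 3.57*c - 1.31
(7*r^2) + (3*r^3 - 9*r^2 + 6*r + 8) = 3*r^3 - 2*r^2 + 6*r + 8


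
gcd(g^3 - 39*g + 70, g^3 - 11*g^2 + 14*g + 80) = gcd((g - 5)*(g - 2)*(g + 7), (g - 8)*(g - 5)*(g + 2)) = g - 5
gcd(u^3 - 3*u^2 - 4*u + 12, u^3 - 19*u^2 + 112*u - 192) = u - 3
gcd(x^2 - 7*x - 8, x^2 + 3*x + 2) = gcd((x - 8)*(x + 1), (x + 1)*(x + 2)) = x + 1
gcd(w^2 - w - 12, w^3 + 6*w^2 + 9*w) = w + 3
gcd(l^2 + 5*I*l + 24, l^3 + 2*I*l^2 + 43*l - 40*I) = l + 8*I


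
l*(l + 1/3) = l^2 + l/3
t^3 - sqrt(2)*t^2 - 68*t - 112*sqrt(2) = (t - 7*sqrt(2))*(t + 2*sqrt(2))*(t + 4*sqrt(2))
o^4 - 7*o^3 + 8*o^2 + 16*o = o*(o - 4)^2*(o + 1)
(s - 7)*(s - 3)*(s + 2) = s^3 - 8*s^2 + s + 42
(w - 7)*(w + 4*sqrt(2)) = w^2 - 7*w + 4*sqrt(2)*w - 28*sqrt(2)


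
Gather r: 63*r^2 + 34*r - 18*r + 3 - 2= 63*r^2 + 16*r + 1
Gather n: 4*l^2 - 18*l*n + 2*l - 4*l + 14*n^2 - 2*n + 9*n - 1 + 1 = 4*l^2 - 2*l + 14*n^2 + n*(7 - 18*l)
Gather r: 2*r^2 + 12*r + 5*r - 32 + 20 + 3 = 2*r^2 + 17*r - 9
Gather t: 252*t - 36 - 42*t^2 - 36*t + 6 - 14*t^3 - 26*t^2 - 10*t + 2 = -14*t^3 - 68*t^2 + 206*t - 28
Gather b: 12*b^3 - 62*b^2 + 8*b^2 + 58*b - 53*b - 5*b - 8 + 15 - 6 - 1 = 12*b^3 - 54*b^2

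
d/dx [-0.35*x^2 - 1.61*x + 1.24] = -0.7*x - 1.61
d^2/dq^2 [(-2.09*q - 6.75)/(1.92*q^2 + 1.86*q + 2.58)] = (-(2.09*q + 6.75)*(3.84*q + 1.86)*(7.68*q + 3.72) + (24.0768*q + 33.6948)*(1.92*q^2 + 1.86*q + 2.58))/(1.92*q^2 + 1.86*q + 2.58)^3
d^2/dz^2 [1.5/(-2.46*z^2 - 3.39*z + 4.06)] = (18.1548*z^2 + 25.0182*z - 1.5*(4.92*z + 3.39)*(9.84*z + 6.78) - 29.9628)/(2.46*z^2 + 3.39*z - 4.06)^3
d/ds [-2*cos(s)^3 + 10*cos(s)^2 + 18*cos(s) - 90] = 2*(3*cos(s)^2 - 10*cos(s) - 9)*sin(s)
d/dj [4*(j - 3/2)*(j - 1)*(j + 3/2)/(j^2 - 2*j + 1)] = (4*j^2 - 8*j + 9)/(j^2 - 2*j + 1)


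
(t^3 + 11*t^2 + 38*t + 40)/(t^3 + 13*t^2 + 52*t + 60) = (t + 4)/(t + 6)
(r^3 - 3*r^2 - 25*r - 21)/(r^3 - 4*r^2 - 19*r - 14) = (r + 3)/(r + 2)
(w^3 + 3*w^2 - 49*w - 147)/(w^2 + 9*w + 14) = (w^2 - 4*w - 21)/(w + 2)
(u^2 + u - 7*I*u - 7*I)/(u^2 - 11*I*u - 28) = (u + 1)/(u - 4*I)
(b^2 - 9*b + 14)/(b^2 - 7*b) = (b - 2)/b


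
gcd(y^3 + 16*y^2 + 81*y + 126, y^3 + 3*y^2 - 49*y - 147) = y^2 + 10*y + 21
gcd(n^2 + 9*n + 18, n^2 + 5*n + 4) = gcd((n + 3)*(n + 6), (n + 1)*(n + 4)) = 1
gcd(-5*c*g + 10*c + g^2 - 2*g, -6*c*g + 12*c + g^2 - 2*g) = g - 2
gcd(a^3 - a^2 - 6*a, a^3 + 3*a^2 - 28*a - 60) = a + 2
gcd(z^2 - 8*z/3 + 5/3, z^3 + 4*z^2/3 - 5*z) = z - 5/3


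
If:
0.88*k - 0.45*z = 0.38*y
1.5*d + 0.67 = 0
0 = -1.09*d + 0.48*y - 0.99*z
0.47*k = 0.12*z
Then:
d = -0.45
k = 0.10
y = -0.23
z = 0.38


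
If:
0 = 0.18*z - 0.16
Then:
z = 0.89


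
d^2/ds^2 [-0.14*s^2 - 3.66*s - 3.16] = -0.280000000000000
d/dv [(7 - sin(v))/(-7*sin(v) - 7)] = 8*cos(v)/(7*(sin(v) + 1)^2)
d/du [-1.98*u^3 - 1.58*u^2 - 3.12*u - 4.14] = -5.94*u^2 - 3.16*u - 3.12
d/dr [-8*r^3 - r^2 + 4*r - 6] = -24*r^2 - 2*r + 4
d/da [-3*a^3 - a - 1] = -9*a^2 - 1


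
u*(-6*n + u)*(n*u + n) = -6*n^2*u^2 - 6*n^2*u + n*u^3 + n*u^2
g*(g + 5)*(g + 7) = g^3 + 12*g^2 + 35*g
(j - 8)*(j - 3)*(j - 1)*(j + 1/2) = j^4 - 23*j^3/2 + 29*j^2 - 13*j/2 - 12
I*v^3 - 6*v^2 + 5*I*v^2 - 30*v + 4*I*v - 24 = (v + 4)*(v + 6*I)*(I*v + I)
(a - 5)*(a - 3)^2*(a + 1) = a^4 - 10*a^3 + 28*a^2 - 6*a - 45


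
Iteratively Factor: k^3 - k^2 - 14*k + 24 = (k - 3)*(k^2 + 2*k - 8) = (k - 3)*(k - 2)*(k + 4)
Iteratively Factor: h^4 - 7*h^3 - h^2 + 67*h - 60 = (h - 5)*(h^3 - 2*h^2 - 11*h + 12) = (h - 5)*(h - 1)*(h^2 - h - 12) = (h - 5)*(h - 1)*(h + 3)*(h - 4)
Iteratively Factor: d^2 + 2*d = (d + 2)*(d)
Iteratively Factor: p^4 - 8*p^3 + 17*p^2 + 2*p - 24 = (p - 4)*(p^3 - 4*p^2 + p + 6) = (p - 4)*(p + 1)*(p^2 - 5*p + 6) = (p - 4)*(p - 3)*(p + 1)*(p - 2)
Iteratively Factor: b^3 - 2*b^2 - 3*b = (b)*(b^2 - 2*b - 3) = b*(b + 1)*(b - 3)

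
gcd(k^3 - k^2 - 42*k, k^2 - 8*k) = k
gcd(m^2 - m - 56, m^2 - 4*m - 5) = 1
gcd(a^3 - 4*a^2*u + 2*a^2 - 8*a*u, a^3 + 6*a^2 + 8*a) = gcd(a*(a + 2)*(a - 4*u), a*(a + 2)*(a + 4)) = a^2 + 2*a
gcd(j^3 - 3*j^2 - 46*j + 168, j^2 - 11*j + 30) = j - 6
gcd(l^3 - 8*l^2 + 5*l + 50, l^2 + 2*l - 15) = 1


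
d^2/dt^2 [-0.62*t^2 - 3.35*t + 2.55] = -1.24000000000000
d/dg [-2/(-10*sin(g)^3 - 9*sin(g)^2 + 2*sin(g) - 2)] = 4*(-15*sin(g)^2 - 9*sin(g) + 1)*cos(g)/(10*sin(g)^3 + 9*sin(g)^2 - 2*sin(g) + 2)^2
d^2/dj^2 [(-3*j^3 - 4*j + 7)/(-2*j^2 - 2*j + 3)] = 46*(2*j^3 - 6*j^2 + 3*j - 2)/(8*j^6 + 24*j^5 - 12*j^4 - 64*j^3 + 18*j^2 + 54*j - 27)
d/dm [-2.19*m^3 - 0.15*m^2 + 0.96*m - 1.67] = -6.57*m^2 - 0.3*m + 0.96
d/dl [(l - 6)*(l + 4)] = 2*l - 2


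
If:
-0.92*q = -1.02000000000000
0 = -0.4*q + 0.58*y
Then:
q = 1.11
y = 0.76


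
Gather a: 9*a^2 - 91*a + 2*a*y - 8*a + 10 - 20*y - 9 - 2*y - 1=9*a^2 + a*(2*y - 99) - 22*y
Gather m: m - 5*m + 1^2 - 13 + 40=28 - 4*m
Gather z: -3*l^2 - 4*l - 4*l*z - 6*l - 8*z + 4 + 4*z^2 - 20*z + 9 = -3*l^2 - 10*l + 4*z^2 + z*(-4*l - 28) + 13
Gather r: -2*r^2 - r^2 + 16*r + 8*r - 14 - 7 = -3*r^2 + 24*r - 21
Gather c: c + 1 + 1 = c + 2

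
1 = 1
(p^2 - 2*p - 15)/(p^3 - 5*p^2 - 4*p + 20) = (p + 3)/(p^2 - 4)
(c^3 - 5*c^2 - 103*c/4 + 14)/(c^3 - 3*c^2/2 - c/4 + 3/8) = 2*(2*c^2 - 9*c - 56)/(4*c^2 - 4*c - 3)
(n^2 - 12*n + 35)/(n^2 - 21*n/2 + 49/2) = 2*(n - 5)/(2*n - 7)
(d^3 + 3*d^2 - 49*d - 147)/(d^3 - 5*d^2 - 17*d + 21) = (d + 7)/(d - 1)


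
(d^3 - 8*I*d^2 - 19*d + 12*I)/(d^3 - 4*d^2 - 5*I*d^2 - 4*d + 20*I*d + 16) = (d - 3*I)/(d - 4)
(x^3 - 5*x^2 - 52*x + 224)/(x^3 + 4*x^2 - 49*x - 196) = (x^2 - 12*x + 32)/(x^2 - 3*x - 28)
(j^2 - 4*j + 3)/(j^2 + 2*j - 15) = (j - 1)/(j + 5)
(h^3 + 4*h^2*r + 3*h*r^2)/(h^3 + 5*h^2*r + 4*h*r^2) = (h + 3*r)/(h + 4*r)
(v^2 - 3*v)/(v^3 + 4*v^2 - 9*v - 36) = v/(v^2 + 7*v + 12)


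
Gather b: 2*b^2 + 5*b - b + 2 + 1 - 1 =2*b^2 + 4*b + 2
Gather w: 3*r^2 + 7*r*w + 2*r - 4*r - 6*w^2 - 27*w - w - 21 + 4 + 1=3*r^2 - 2*r - 6*w^2 + w*(7*r - 28) - 16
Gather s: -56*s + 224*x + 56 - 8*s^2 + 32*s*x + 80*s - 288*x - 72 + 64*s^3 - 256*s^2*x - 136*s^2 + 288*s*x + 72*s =64*s^3 + s^2*(-256*x - 144) + s*(320*x + 96) - 64*x - 16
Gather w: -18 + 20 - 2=0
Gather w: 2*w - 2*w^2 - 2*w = -2*w^2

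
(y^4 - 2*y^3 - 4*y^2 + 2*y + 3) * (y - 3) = y^5 - 5*y^4 + 2*y^3 + 14*y^2 - 3*y - 9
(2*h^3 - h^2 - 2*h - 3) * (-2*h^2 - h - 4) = -4*h^5 - 3*h^3 + 12*h^2 + 11*h + 12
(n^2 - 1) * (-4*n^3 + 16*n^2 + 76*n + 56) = -4*n^5 + 16*n^4 + 80*n^3 + 40*n^2 - 76*n - 56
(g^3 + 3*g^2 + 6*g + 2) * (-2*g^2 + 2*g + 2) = -2*g^5 - 4*g^4 - 4*g^3 + 14*g^2 + 16*g + 4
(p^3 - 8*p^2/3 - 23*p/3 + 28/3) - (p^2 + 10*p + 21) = p^3 - 11*p^2/3 - 53*p/3 - 35/3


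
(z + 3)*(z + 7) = z^2 + 10*z + 21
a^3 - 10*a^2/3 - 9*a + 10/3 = (a - 5)*(a - 1/3)*(a + 2)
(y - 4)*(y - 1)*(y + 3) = y^3 - 2*y^2 - 11*y + 12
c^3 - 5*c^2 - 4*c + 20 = (c - 5)*(c - 2)*(c + 2)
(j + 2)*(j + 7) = j^2 + 9*j + 14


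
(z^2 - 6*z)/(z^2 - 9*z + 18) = z/(z - 3)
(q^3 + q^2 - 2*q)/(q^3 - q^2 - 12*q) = (-q^2 - q + 2)/(-q^2 + q + 12)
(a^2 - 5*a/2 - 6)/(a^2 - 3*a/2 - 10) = (2*a + 3)/(2*a + 5)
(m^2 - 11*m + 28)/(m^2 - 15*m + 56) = (m - 4)/(m - 8)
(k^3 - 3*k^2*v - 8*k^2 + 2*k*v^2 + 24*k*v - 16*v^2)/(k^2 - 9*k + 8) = (k^2 - 3*k*v + 2*v^2)/(k - 1)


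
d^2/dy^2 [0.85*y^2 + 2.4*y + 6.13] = 1.70000000000000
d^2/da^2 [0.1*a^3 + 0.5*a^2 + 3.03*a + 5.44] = 0.6*a + 1.0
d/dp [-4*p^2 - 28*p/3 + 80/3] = -8*p - 28/3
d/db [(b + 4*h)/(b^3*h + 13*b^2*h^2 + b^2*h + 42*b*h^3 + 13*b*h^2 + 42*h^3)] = (b^3 + 13*b^2*h + b^2 + 42*b*h^2 + 13*b*h + 42*h^2 - (b + 4*h)*(3*b^2 + 26*b*h + 2*b + 42*h^2 + 13*h))/(h*(b^3 + 13*b^2*h + b^2 + 42*b*h^2 + 13*b*h + 42*h^2)^2)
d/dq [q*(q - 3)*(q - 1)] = 3*q^2 - 8*q + 3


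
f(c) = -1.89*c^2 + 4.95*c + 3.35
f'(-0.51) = 6.88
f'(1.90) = -2.23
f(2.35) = 4.54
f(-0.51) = 0.33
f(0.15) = 4.05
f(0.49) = 5.32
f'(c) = 4.95 - 3.78*c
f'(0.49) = 3.10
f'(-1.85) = 11.94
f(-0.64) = -0.59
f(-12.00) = -328.21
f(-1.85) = -12.28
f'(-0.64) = 7.37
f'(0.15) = 4.38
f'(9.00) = -29.07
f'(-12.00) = 50.31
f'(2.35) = -3.93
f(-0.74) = -1.35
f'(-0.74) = 7.75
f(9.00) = -105.19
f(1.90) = 5.93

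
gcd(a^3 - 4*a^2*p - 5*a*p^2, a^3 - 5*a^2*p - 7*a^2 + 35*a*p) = -a^2 + 5*a*p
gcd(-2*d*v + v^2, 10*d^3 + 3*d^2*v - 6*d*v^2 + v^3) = -2*d + v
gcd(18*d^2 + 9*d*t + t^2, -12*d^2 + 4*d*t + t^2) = 6*d + t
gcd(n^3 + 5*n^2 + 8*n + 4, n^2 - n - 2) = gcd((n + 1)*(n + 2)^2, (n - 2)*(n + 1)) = n + 1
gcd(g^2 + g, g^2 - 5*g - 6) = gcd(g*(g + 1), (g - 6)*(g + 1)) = g + 1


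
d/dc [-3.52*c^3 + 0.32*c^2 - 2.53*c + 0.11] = -10.56*c^2 + 0.64*c - 2.53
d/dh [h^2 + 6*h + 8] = 2*h + 6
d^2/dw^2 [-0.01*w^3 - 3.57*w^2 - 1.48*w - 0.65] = -0.06*w - 7.14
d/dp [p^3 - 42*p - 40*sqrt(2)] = 3*p^2 - 42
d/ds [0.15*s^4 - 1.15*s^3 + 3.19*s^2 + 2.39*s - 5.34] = 0.6*s^3 - 3.45*s^2 + 6.38*s + 2.39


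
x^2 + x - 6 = (x - 2)*(x + 3)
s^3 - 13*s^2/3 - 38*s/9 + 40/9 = (s - 5)*(s - 2/3)*(s + 4/3)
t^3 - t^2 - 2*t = t*(t - 2)*(t + 1)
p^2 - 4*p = p*(p - 4)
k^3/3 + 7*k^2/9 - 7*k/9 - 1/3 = (k/3 + 1)*(k - 1)*(k + 1/3)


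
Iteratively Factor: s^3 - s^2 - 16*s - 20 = (s + 2)*(s^2 - 3*s - 10) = (s + 2)^2*(s - 5)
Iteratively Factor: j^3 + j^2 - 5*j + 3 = (j - 1)*(j^2 + 2*j - 3) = (j - 1)^2*(j + 3)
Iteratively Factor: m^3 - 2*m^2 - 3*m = (m - 3)*(m^2 + m) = m*(m - 3)*(m + 1)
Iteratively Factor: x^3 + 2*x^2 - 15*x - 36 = (x + 3)*(x^2 - x - 12) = (x - 4)*(x + 3)*(x + 3)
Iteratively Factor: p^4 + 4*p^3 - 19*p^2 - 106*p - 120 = (p + 4)*(p^3 - 19*p - 30) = (p + 2)*(p + 4)*(p^2 - 2*p - 15) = (p + 2)*(p + 3)*(p + 4)*(p - 5)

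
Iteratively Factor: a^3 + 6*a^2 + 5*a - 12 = (a + 4)*(a^2 + 2*a - 3) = (a + 3)*(a + 4)*(a - 1)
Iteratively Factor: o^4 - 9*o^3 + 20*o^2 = (o)*(o^3 - 9*o^2 + 20*o) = o*(o - 5)*(o^2 - 4*o) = o*(o - 5)*(o - 4)*(o)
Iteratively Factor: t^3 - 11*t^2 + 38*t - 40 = (t - 2)*(t^2 - 9*t + 20) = (t - 4)*(t - 2)*(t - 5)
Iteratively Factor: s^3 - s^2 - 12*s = (s)*(s^2 - s - 12) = s*(s + 3)*(s - 4)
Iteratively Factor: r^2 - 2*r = (r - 2)*(r)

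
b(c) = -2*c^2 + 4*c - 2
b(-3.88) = -47.63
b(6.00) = -50.00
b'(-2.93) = 15.72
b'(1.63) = -2.52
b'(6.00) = -20.00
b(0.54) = -0.42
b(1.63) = -0.79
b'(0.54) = 1.84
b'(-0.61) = 6.44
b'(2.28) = -5.12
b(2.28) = -3.28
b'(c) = 4 - 4*c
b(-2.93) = -30.89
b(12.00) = -242.00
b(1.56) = -0.63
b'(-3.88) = 19.52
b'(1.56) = -2.24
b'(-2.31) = 13.24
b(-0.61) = -5.18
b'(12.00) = -44.00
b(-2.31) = -21.91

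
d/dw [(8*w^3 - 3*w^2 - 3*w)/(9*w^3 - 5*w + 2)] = (27*w^4 - 26*w^3 + 63*w^2 - 12*w - 6)/(81*w^6 - 90*w^4 + 36*w^3 + 25*w^2 - 20*w + 4)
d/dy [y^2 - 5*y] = 2*y - 5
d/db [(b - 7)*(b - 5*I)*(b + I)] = 3*b^2 + b*(-14 - 8*I) + 5 + 28*I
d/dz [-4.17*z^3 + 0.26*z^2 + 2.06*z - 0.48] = -12.51*z^2 + 0.52*z + 2.06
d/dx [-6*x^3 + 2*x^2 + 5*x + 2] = -18*x^2 + 4*x + 5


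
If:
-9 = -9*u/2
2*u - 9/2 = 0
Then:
No Solution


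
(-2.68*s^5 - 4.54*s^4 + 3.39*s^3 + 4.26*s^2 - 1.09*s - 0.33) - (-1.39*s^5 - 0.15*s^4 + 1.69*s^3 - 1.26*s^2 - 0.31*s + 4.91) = -1.29*s^5 - 4.39*s^4 + 1.7*s^3 + 5.52*s^2 - 0.78*s - 5.24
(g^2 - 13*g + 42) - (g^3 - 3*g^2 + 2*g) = -g^3 + 4*g^2 - 15*g + 42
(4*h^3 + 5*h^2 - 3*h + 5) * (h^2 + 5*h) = 4*h^5 + 25*h^4 + 22*h^3 - 10*h^2 + 25*h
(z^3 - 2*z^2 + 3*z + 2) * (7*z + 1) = 7*z^4 - 13*z^3 + 19*z^2 + 17*z + 2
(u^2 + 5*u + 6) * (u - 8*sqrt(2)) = u^3 - 8*sqrt(2)*u^2 + 5*u^2 - 40*sqrt(2)*u + 6*u - 48*sqrt(2)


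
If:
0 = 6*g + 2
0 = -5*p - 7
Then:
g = -1/3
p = -7/5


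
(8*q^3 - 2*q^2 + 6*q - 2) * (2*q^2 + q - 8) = 16*q^5 + 4*q^4 - 54*q^3 + 18*q^2 - 50*q + 16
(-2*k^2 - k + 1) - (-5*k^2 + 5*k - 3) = 3*k^2 - 6*k + 4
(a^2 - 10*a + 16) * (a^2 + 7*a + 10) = a^4 - 3*a^3 - 44*a^2 + 12*a + 160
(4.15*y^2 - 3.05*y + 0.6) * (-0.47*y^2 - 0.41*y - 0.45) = -1.9505*y^4 - 0.268*y^3 - 0.899*y^2 + 1.1265*y - 0.27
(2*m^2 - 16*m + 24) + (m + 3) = 2*m^2 - 15*m + 27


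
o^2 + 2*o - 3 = (o - 1)*(o + 3)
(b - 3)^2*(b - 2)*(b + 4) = b^4 - 4*b^3 - 11*b^2 + 66*b - 72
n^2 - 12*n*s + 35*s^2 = (n - 7*s)*(n - 5*s)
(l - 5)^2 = l^2 - 10*l + 25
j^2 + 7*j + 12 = (j + 3)*(j + 4)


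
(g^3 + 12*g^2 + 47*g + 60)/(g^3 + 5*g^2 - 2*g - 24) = (g + 5)/(g - 2)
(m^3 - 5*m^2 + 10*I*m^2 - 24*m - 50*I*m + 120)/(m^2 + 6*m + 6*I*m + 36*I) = (m^2 + m*(-5 + 4*I) - 20*I)/(m + 6)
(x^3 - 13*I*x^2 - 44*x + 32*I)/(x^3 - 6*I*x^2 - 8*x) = (x^2 - 9*I*x - 8)/(x*(x - 2*I))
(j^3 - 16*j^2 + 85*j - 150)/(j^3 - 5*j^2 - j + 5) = (j^2 - 11*j + 30)/(j^2 - 1)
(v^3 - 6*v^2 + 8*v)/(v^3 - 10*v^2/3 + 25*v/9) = 9*(v^2 - 6*v + 8)/(9*v^2 - 30*v + 25)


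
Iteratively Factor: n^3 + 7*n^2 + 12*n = (n)*(n^2 + 7*n + 12) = n*(n + 3)*(n + 4)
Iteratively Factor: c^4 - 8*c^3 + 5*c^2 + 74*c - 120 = (c - 2)*(c^3 - 6*c^2 - 7*c + 60) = (c - 5)*(c - 2)*(c^2 - c - 12) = (c - 5)*(c - 2)*(c + 3)*(c - 4)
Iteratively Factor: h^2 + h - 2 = (h - 1)*(h + 2)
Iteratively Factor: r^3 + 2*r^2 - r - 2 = (r + 1)*(r^2 + r - 2) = (r + 1)*(r + 2)*(r - 1)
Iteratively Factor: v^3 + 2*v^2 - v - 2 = (v + 2)*(v^2 - 1) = (v + 1)*(v + 2)*(v - 1)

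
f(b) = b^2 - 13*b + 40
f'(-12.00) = -37.00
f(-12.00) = 340.00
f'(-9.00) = -31.00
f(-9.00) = 238.00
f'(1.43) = -10.14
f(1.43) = 23.45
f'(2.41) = -8.18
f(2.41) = 14.48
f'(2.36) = -8.28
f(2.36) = 14.89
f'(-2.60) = -18.20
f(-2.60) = 80.56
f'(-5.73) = -24.46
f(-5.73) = 147.32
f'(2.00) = -9.00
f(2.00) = 18.00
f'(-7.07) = -27.14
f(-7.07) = 181.89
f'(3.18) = -6.64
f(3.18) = 8.77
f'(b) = 2*b - 13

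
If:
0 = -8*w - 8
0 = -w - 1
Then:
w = -1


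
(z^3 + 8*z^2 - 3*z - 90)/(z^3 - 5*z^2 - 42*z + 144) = (z + 5)/(z - 8)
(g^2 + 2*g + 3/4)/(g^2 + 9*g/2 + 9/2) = (g + 1/2)/(g + 3)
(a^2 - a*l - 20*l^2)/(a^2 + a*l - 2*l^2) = (a^2 - a*l - 20*l^2)/(a^2 + a*l - 2*l^2)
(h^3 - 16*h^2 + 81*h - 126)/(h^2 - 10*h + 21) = h - 6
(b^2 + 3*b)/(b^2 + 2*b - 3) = b/(b - 1)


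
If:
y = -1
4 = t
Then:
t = 4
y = -1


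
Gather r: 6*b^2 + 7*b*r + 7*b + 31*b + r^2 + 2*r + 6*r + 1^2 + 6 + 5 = 6*b^2 + 38*b + r^2 + r*(7*b + 8) + 12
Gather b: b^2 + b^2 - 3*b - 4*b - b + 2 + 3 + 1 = 2*b^2 - 8*b + 6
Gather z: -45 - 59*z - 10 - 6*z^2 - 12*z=-6*z^2 - 71*z - 55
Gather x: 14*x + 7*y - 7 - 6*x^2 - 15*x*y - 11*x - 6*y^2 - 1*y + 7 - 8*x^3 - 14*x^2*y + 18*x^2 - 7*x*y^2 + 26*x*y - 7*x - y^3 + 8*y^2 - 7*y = -8*x^3 + x^2*(12 - 14*y) + x*(-7*y^2 + 11*y - 4) - y^3 + 2*y^2 - y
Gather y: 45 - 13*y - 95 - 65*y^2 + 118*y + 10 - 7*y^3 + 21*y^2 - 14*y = -7*y^3 - 44*y^2 + 91*y - 40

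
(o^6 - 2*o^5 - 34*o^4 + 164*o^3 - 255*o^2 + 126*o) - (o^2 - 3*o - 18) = o^6 - 2*o^5 - 34*o^4 + 164*o^3 - 256*o^2 + 129*o + 18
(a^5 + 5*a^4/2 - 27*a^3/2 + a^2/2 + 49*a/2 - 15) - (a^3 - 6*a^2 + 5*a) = a^5 + 5*a^4/2 - 29*a^3/2 + 13*a^2/2 + 39*a/2 - 15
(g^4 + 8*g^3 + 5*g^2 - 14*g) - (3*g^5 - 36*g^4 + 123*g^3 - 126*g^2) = -3*g^5 + 37*g^4 - 115*g^3 + 131*g^2 - 14*g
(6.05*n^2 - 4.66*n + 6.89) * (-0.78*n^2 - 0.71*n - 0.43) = -4.719*n^4 - 0.660699999999999*n^3 - 4.6671*n^2 - 2.8881*n - 2.9627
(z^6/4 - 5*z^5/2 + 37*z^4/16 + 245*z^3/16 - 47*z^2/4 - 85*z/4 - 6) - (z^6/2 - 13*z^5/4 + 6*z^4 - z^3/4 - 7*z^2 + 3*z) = -z^6/4 + 3*z^5/4 - 59*z^4/16 + 249*z^3/16 - 19*z^2/4 - 97*z/4 - 6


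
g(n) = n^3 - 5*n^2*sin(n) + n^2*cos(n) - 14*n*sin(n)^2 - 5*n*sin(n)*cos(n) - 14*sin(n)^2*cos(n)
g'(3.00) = 54.03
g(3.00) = 13.27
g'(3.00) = 54.03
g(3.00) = 13.27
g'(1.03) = -28.57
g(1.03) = -21.08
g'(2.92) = 52.21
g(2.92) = 9.02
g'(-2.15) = 24.73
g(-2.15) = 38.25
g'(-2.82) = 100.12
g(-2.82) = -7.90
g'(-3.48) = 82.86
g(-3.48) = -72.29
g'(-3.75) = 66.30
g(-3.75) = -92.35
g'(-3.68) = 70.19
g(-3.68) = -87.58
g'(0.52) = -24.14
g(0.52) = -6.21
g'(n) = -n^2*sin(n) - 5*n^2*cos(n) + 3*n^2 + 5*n*sin(n)^2 - 28*n*sin(n)*cos(n) - 10*n*sin(n) - 5*n*cos(n)^2 + 2*n*cos(n) + 14*sin(n)^3 - 14*sin(n)^2 - 28*sin(n)*cos(n)^2 - 5*sin(n)*cos(n)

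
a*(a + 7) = a^2 + 7*a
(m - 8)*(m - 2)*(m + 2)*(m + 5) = m^4 - 3*m^3 - 44*m^2 + 12*m + 160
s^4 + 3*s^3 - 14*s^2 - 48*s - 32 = (s - 4)*(s + 1)*(s + 2)*(s + 4)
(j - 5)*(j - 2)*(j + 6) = j^3 - j^2 - 32*j + 60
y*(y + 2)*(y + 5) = y^3 + 7*y^2 + 10*y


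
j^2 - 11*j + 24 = (j - 8)*(j - 3)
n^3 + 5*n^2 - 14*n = n*(n - 2)*(n + 7)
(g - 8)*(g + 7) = g^2 - g - 56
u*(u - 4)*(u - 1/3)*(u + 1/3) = u^4 - 4*u^3 - u^2/9 + 4*u/9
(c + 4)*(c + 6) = c^2 + 10*c + 24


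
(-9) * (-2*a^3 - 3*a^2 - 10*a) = 18*a^3 + 27*a^2 + 90*a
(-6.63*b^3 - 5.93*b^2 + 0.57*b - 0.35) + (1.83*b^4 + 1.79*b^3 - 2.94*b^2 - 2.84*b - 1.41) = 1.83*b^4 - 4.84*b^3 - 8.87*b^2 - 2.27*b - 1.76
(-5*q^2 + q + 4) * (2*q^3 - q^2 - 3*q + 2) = -10*q^5 + 7*q^4 + 22*q^3 - 17*q^2 - 10*q + 8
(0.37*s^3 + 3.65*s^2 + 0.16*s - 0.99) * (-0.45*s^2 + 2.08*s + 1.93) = -0.1665*s^5 - 0.8729*s^4 + 8.2341*s^3 + 7.8228*s^2 - 1.7504*s - 1.9107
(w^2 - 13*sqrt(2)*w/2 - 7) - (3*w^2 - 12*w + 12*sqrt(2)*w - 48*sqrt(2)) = -2*w^2 - 37*sqrt(2)*w/2 + 12*w - 7 + 48*sqrt(2)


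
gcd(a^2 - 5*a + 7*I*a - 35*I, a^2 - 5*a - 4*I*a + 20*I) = a - 5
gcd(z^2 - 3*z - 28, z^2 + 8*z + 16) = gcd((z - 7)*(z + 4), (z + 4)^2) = z + 4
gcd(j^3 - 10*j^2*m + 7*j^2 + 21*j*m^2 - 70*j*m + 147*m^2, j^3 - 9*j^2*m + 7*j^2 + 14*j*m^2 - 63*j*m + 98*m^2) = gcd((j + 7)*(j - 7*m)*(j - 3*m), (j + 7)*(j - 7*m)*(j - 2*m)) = j^2 - 7*j*m + 7*j - 49*m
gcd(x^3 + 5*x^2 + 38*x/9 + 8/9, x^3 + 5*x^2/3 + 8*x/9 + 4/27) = x^2 + x + 2/9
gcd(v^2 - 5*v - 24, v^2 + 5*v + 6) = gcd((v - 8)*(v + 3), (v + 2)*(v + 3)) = v + 3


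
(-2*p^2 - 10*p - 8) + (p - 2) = -2*p^2 - 9*p - 10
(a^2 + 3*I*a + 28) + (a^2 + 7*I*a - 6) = 2*a^2 + 10*I*a + 22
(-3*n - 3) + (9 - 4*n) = 6 - 7*n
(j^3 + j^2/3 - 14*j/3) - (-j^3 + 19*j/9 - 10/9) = 2*j^3 + j^2/3 - 61*j/9 + 10/9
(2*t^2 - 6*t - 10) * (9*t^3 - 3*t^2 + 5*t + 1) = 18*t^5 - 60*t^4 - 62*t^3 + 2*t^2 - 56*t - 10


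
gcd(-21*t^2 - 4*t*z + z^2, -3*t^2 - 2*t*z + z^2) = 1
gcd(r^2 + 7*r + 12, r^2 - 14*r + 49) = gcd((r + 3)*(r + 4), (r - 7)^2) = 1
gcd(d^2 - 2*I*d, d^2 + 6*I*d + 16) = d - 2*I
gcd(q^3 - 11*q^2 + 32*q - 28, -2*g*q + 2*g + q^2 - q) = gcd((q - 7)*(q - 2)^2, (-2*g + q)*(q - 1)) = 1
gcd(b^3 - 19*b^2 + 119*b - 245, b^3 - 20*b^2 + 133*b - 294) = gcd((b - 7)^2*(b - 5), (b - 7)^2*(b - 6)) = b^2 - 14*b + 49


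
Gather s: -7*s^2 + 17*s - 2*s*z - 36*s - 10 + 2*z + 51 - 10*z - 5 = -7*s^2 + s*(-2*z - 19) - 8*z + 36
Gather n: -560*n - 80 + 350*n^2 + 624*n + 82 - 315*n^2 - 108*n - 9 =35*n^2 - 44*n - 7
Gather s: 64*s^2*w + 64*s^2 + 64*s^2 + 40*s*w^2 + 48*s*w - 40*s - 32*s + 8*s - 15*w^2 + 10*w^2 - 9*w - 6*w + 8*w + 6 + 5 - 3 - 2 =s^2*(64*w + 128) + s*(40*w^2 + 48*w - 64) - 5*w^2 - 7*w + 6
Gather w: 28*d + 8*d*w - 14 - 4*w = 28*d + w*(8*d - 4) - 14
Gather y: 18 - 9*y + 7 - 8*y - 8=17 - 17*y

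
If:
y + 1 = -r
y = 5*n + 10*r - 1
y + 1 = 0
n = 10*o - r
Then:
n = 0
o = 0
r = 0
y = -1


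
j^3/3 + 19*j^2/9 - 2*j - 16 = (j/3 + 1)*(j - 8/3)*(j + 6)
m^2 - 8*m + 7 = (m - 7)*(m - 1)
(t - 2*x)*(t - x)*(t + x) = t^3 - 2*t^2*x - t*x^2 + 2*x^3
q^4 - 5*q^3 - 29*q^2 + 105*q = q*(q - 7)*(q - 3)*(q + 5)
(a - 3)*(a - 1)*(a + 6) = a^3 + 2*a^2 - 21*a + 18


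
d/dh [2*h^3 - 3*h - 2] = 6*h^2 - 3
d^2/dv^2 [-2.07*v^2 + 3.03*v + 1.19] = -4.14000000000000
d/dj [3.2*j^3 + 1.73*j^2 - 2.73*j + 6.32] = 9.6*j^2 + 3.46*j - 2.73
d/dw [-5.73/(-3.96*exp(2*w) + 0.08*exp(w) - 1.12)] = (0.4584 - 45.3816*exp(w))*exp(w)/(3.96*exp(2*w) - 0.08*exp(w) + 1.12)^2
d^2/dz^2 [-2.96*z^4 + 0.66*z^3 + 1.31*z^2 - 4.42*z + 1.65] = -35.52*z^2 + 3.96*z + 2.62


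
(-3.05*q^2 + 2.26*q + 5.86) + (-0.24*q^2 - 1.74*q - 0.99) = -3.29*q^2 + 0.52*q + 4.87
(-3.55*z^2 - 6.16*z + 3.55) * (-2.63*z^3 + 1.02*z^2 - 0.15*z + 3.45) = 9.3365*z^5 + 12.5798*z^4 - 15.0872*z^3 - 7.7025*z^2 - 21.7845*z + 12.2475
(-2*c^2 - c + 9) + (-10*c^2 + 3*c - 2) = -12*c^2 + 2*c + 7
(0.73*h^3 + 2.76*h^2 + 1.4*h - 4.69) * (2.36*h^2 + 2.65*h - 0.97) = 1.7228*h^5 + 8.4481*h^4 + 9.9099*h^3 - 10.0356*h^2 - 13.7865*h + 4.5493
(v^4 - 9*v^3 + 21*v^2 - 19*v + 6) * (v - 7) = v^5 - 16*v^4 + 84*v^3 - 166*v^2 + 139*v - 42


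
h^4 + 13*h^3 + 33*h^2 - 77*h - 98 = (h - 2)*(h + 1)*(h + 7)^2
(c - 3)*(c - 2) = c^2 - 5*c + 6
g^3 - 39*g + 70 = (g - 5)*(g - 2)*(g + 7)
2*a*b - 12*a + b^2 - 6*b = (2*a + b)*(b - 6)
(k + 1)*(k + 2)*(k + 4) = k^3 + 7*k^2 + 14*k + 8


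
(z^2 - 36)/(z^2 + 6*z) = (z - 6)/z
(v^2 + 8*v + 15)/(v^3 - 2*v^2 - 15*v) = (v + 5)/(v*(v - 5))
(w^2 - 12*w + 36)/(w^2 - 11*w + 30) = (w - 6)/(w - 5)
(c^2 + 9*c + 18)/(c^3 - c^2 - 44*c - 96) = (c + 6)/(c^2 - 4*c - 32)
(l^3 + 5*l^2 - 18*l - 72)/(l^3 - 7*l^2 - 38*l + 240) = (l^2 - l - 12)/(l^2 - 13*l + 40)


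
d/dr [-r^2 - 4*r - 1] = -2*r - 4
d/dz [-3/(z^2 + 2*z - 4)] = 6*(z + 1)/(z^2 + 2*z - 4)^2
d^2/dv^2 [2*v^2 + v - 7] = 4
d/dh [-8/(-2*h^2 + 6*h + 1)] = 16*(3 - 2*h)/(-2*h^2 + 6*h + 1)^2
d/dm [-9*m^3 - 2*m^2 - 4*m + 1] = -27*m^2 - 4*m - 4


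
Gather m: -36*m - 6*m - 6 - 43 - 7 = -42*m - 56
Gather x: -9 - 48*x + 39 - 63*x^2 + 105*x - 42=-63*x^2 + 57*x - 12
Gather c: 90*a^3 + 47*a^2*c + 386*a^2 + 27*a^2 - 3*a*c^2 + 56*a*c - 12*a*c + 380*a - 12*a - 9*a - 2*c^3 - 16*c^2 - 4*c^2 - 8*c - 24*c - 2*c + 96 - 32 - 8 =90*a^3 + 413*a^2 + 359*a - 2*c^3 + c^2*(-3*a - 20) + c*(47*a^2 + 44*a - 34) + 56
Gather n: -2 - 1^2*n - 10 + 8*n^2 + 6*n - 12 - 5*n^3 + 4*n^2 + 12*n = -5*n^3 + 12*n^2 + 17*n - 24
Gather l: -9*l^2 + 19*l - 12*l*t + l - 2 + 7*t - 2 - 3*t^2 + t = -9*l^2 + l*(20 - 12*t) - 3*t^2 + 8*t - 4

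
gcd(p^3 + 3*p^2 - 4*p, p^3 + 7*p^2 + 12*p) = p^2 + 4*p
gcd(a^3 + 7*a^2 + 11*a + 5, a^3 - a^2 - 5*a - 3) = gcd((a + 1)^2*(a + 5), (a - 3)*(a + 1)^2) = a^2 + 2*a + 1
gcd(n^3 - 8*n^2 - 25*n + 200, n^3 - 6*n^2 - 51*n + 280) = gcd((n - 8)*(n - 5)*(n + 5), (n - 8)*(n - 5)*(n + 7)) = n^2 - 13*n + 40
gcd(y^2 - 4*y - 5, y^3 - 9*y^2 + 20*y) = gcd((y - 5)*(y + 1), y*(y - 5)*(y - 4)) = y - 5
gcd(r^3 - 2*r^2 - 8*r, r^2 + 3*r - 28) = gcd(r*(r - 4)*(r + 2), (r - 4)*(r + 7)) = r - 4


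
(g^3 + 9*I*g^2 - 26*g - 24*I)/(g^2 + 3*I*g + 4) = (g^2 + 5*I*g - 6)/(g - I)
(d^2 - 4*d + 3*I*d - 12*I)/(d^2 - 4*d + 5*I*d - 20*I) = (d + 3*I)/(d + 5*I)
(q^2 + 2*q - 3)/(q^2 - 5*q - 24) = (q - 1)/(q - 8)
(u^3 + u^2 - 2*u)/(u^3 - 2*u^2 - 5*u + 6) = u/(u - 3)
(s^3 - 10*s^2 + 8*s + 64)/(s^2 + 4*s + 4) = (s^2 - 12*s + 32)/(s + 2)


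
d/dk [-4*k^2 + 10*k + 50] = 10 - 8*k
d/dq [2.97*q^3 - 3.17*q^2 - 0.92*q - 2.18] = 8.91*q^2 - 6.34*q - 0.92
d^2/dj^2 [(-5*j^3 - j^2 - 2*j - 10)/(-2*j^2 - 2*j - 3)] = 2*(-6*j^3 + 192*j^2 + 219*j - 23)/(8*j^6 + 24*j^5 + 60*j^4 + 80*j^3 + 90*j^2 + 54*j + 27)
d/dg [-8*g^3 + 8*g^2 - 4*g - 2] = -24*g^2 + 16*g - 4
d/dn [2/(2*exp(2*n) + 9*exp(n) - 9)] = (-8*exp(n) - 18)*exp(n)/(2*exp(2*n) + 9*exp(n) - 9)^2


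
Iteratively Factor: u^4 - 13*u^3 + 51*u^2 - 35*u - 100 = (u - 5)*(u^3 - 8*u^2 + 11*u + 20) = (u - 5)^2*(u^2 - 3*u - 4) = (u - 5)^2*(u + 1)*(u - 4)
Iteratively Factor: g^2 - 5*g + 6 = (g - 3)*(g - 2)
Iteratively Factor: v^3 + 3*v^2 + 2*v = (v + 2)*(v^2 + v) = v*(v + 2)*(v + 1)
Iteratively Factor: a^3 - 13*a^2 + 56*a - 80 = (a - 4)*(a^2 - 9*a + 20) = (a - 4)^2*(a - 5)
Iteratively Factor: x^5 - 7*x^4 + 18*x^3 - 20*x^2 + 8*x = (x - 2)*(x^4 - 5*x^3 + 8*x^2 - 4*x) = x*(x - 2)*(x^3 - 5*x^2 + 8*x - 4) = x*(x - 2)^2*(x^2 - 3*x + 2) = x*(x - 2)^3*(x - 1)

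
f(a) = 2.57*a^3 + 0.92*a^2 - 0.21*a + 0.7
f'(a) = 7.71*a^2 + 1.84*a - 0.21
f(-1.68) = -8.54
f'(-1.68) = 18.46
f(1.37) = 8.75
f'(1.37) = 16.78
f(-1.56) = -6.49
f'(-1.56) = 15.68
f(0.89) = 3.05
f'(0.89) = 7.53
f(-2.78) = -46.82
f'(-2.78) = 54.26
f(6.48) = 737.26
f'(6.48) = 335.46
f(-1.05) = -1.04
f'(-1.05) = 6.36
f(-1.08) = -1.24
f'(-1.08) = 6.80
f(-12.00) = -4305.26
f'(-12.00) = 1087.95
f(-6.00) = -520.04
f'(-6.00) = 266.31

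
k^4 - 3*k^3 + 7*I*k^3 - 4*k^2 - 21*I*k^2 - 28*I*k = k*(k - 4)*(k + 1)*(k + 7*I)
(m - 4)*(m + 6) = m^2 + 2*m - 24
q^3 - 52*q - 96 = (q - 8)*(q + 2)*(q + 6)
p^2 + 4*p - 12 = (p - 2)*(p + 6)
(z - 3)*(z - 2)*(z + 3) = z^3 - 2*z^2 - 9*z + 18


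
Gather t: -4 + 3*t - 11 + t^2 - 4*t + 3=t^2 - t - 12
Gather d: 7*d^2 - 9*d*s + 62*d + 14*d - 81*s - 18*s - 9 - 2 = 7*d^2 + d*(76 - 9*s) - 99*s - 11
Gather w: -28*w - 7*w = -35*w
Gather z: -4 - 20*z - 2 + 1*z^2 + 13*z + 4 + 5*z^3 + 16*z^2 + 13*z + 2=5*z^3 + 17*z^2 + 6*z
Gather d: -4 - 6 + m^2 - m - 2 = m^2 - m - 12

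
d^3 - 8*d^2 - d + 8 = (d - 8)*(d - 1)*(d + 1)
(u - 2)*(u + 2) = u^2 - 4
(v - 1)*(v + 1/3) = v^2 - 2*v/3 - 1/3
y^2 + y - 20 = (y - 4)*(y + 5)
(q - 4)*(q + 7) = q^2 + 3*q - 28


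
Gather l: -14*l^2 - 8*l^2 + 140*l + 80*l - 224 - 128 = -22*l^2 + 220*l - 352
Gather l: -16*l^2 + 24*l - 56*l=-16*l^2 - 32*l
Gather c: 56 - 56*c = 56 - 56*c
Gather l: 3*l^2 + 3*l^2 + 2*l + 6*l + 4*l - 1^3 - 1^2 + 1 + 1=6*l^2 + 12*l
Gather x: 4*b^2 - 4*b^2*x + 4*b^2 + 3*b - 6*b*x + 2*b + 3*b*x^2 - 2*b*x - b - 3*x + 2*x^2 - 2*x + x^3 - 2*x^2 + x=8*b^2 + 3*b*x^2 + 4*b + x^3 + x*(-4*b^2 - 8*b - 4)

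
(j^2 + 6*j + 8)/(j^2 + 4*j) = (j + 2)/j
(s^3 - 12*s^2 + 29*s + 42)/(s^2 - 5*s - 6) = s - 7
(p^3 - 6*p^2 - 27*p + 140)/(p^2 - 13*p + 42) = (p^2 + p - 20)/(p - 6)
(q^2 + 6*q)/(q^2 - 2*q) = (q + 6)/(q - 2)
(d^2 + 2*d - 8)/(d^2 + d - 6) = (d + 4)/(d + 3)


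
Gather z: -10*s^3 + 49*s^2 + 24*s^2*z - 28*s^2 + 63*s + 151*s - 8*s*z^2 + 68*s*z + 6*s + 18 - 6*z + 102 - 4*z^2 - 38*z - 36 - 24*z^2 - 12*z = -10*s^3 + 21*s^2 + 220*s + z^2*(-8*s - 28) + z*(24*s^2 + 68*s - 56) + 84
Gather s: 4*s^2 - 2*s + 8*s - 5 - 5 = 4*s^2 + 6*s - 10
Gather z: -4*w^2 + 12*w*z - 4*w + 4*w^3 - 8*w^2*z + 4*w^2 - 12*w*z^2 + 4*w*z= 4*w^3 - 12*w*z^2 - 4*w + z*(-8*w^2 + 16*w)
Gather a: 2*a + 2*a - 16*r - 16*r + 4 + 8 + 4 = 4*a - 32*r + 16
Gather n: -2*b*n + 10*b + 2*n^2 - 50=-2*b*n + 10*b + 2*n^2 - 50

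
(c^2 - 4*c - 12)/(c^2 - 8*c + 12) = (c + 2)/(c - 2)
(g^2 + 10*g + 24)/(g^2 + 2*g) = (g^2 + 10*g + 24)/(g*(g + 2))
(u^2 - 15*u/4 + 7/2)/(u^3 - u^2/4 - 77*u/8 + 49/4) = 2/(2*u + 7)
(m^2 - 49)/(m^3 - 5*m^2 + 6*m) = (m^2 - 49)/(m*(m^2 - 5*m + 6))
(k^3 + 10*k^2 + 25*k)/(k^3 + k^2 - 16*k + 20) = k*(k + 5)/(k^2 - 4*k + 4)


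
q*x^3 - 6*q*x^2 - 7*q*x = x*(x - 7)*(q*x + q)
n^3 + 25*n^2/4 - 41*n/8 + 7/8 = (n - 1/2)*(n - 1/4)*(n + 7)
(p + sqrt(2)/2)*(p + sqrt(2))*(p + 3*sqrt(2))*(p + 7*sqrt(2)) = p^4 + 23*sqrt(2)*p^3/2 + 73*p^2 + 73*sqrt(2)*p + 42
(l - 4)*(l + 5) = l^2 + l - 20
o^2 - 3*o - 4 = (o - 4)*(o + 1)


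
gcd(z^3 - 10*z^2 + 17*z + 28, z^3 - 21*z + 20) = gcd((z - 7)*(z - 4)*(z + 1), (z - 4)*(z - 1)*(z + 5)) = z - 4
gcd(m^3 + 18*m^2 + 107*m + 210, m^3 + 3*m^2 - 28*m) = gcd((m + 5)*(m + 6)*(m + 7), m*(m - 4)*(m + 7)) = m + 7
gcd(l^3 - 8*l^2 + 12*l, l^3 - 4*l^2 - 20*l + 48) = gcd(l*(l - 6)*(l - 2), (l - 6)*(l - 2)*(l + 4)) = l^2 - 8*l + 12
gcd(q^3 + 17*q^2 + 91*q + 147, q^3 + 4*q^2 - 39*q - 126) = q^2 + 10*q + 21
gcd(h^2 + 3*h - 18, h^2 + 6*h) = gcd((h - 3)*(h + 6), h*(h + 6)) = h + 6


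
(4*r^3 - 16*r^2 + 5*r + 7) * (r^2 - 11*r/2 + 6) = 4*r^5 - 38*r^4 + 117*r^3 - 233*r^2/2 - 17*r/2 + 42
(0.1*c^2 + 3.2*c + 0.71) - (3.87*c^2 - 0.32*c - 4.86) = -3.77*c^2 + 3.52*c + 5.57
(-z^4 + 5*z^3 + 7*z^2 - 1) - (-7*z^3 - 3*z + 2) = -z^4 + 12*z^3 + 7*z^2 + 3*z - 3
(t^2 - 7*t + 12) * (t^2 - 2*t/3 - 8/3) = t^4 - 23*t^3/3 + 14*t^2 + 32*t/3 - 32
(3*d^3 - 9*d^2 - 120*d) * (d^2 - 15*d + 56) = 3*d^5 - 54*d^4 + 183*d^3 + 1296*d^2 - 6720*d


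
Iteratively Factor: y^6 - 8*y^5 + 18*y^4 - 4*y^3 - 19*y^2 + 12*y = (y)*(y^5 - 8*y^4 + 18*y^3 - 4*y^2 - 19*y + 12) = y*(y - 3)*(y^4 - 5*y^3 + 3*y^2 + 5*y - 4) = y*(y - 3)*(y + 1)*(y^3 - 6*y^2 + 9*y - 4) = y*(y - 4)*(y - 3)*(y + 1)*(y^2 - 2*y + 1) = y*(y - 4)*(y - 3)*(y - 1)*(y + 1)*(y - 1)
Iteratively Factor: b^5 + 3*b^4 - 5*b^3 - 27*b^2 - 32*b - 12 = (b - 3)*(b^4 + 6*b^3 + 13*b^2 + 12*b + 4) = (b - 3)*(b + 1)*(b^3 + 5*b^2 + 8*b + 4) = (b - 3)*(b + 1)*(b + 2)*(b^2 + 3*b + 2) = (b - 3)*(b + 1)*(b + 2)^2*(b + 1)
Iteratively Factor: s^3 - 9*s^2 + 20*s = (s - 5)*(s^2 - 4*s) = (s - 5)*(s - 4)*(s)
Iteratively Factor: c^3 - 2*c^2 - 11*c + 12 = (c - 1)*(c^2 - c - 12) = (c - 1)*(c + 3)*(c - 4)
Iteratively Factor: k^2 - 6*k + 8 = (k - 2)*(k - 4)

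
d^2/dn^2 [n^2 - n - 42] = 2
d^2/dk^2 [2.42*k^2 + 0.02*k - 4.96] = 4.84000000000000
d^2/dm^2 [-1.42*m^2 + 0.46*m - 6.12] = -2.84000000000000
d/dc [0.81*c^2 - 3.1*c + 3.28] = 1.62*c - 3.1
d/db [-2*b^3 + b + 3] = 1 - 6*b^2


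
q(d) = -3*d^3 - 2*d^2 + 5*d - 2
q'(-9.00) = -688.00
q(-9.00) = 1978.00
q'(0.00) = 5.00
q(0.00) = -2.00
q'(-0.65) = 3.80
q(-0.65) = -5.27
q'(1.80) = -31.36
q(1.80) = -16.98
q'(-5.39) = -234.91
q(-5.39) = 382.72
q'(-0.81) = 2.34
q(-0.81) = -5.77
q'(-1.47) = -8.57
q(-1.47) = -4.14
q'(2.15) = -45.20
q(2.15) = -30.31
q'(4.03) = -157.29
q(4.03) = -210.68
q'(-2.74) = -51.61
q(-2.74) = 31.00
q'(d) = -9*d^2 - 4*d + 5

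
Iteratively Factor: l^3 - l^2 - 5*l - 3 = (l + 1)*(l^2 - 2*l - 3) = (l + 1)^2*(l - 3)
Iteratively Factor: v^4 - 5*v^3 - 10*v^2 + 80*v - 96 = (v - 3)*(v^3 - 2*v^2 - 16*v + 32) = (v - 4)*(v - 3)*(v^2 + 2*v - 8) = (v - 4)*(v - 3)*(v + 4)*(v - 2)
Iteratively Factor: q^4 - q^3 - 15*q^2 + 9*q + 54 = (q - 3)*(q^3 + 2*q^2 - 9*q - 18) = (q - 3)*(q + 3)*(q^2 - q - 6) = (q - 3)^2*(q + 3)*(q + 2)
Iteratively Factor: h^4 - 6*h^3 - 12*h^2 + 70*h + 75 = (h + 1)*(h^3 - 7*h^2 - 5*h + 75) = (h - 5)*(h + 1)*(h^2 - 2*h - 15) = (h - 5)*(h + 1)*(h + 3)*(h - 5)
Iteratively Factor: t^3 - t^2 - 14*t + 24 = (t - 2)*(t^2 + t - 12) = (t - 3)*(t - 2)*(t + 4)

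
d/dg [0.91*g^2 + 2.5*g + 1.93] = 1.82*g + 2.5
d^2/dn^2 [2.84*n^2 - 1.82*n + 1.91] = 5.68000000000000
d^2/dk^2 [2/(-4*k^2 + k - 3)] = 4*(16*k^2 - 4*k - (8*k - 1)^2 + 12)/(4*k^2 - k + 3)^3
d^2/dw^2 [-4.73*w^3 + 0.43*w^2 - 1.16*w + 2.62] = 0.86 - 28.38*w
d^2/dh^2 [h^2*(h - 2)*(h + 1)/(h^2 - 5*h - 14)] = 2*(h^6 - 15*h^5 + 33*h^4 + 511*h^3 + 882*h^2 - 588*h - 392)/(h^6 - 15*h^5 + 33*h^4 + 295*h^3 - 462*h^2 - 2940*h - 2744)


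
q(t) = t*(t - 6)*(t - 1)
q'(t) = t*(t - 6) + t*(t - 1) + (t - 6)*(t - 1) = 3*t^2 - 14*t + 6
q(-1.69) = -34.96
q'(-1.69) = 38.23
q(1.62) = -4.40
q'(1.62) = -8.81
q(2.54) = -13.53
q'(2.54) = -10.21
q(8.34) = 143.24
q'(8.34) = 97.91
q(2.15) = -9.52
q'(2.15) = -10.23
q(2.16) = -9.62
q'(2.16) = -10.24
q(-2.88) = -99.23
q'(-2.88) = 71.20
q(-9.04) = -1365.05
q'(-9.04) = 377.72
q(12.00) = 792.00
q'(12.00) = 270.00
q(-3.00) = -108.00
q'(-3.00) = 75.00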